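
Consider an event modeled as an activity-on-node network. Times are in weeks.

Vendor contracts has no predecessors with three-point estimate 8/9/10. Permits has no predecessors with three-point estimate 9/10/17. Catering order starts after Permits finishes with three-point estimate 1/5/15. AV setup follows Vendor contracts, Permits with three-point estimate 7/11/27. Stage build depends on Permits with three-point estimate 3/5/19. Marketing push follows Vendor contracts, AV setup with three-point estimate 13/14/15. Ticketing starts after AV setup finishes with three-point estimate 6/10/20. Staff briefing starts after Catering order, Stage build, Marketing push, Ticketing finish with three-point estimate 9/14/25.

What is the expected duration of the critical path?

53 weeks

te_Vendor contracts = (8 + 4·9 + 10)/6 = 54/6 = 9
te_Permits = (9 + 4·10 + 17)/6 = 66/6 = 11
te_Catering order = (1 + 4·5 + 15)/6 = 36/6 = 6
te_AV setup = (7 + 4·11 + 27)/6 = 78/6 = 13
te_Stage build = (3 + 4·5 + 19)/6 = 42/6 = 7
te_Marketing push = (13 + 4·14 + 15)/6 = 84/6 = 14
te_Ticketing = (6 + 4·10 + 20)/6 = 66/6 = 11
te_Staff briefing = (9 + 4·14 + 25)/6 = 90/6 = 15

Forward pass:
ES_Vendor contracts = 0; EF_Vendor contracts = 9
ES_Permits = 0; EF_Permits = 11
ES_Catering order = 11; EF_Catering order = 11+6 = 17
ES_AV setup = max(EF_Vendor contracts=9, EF_Permits=11) = 11; EF_AV setup = 11+13 = 24
ES_Stage build = 11; EF_Stage build = 11+7 = 18
ES_Marketing push = max(EF_Vendor contracts=9, EF_AV setup=24) = 24; EF_Marketing push = 24+14 = 38
ES_Ticketing = 24; EF_Ticketing = 24+11 = 35
ES_Staff briefing = max(EF_Catering order=17, EF_Stage build=18, EF_Marketing push=38, EF_Ticketing=35) = 38; EF_Staff briefing = 38+15 = 53
Expected project duration μ = 53 weeks. Critical path: Permits → AV setup → Marketing push → Staff briefing.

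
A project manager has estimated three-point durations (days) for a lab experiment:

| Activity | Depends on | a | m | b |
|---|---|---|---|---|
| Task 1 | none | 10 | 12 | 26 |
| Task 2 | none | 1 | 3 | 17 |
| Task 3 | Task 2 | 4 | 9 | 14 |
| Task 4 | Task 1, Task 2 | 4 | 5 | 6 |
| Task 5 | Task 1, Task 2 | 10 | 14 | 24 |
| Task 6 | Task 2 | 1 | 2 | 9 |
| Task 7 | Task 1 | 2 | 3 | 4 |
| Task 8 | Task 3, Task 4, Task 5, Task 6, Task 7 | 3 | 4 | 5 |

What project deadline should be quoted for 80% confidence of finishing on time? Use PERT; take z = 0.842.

36.0 days

te_Task 1 = (10 + 4·12 + 26)/6 = 84/6 = 14; σ²_Task 1 = ((26−10)/6)² = 7.111
te_Task 2 = (1 + 4·3 + 17)/6 = 30/6 = 5; σ²_Task 2 = ((17−1)/6)² = 7.111
te_Task 3 = (4 + 4·9 + 14)/6 = 54/6 = 9; σ²_Task 3 = ((14−4)/6)² = 2.778
te_Task 4 = (4 + 4·5 + 6)/6 = 30/6 = 5; σ²_Task 4 = ((6−4)/6)² = 0.111
te_Task 5 = (10 + 4·14 + 24)/6 = 90/6 = 15; σ²_Task 5 = ((24−10)/6)² = 5.444
te_Task 6 = (1 + 4·2 + 9)/6 = 18/6 = 3; σ²_Task 6 = ((9−1)/6)² = 1.778
te_Task 7 = (2 + 4·3 + 4)/6 = 18/6 = 3; σ²_Task 7 = ((4−2)/6)² = 0.111
te_Task 8 = (3 + 4·4 + 5)/6 = 24/6 = 4; σ²_Task 8 = ((5−3)/6)² = 0.111

Forward pass:
ES_Task 1 = 0; EF_Task 1 = 14
ES_Task 2 = 0; EF_Task 2 = 5
ES_Task 3 = 5; EF_Task 3 = 5+9 = 14
ES_Task 4 = max(EF_Task 1=14, EF_Task 2=5) = 14; EF_Task 4 = 14+5 = 19
ES_Task 5 = max(EF_Task 1=14, EF_Task 2=5) = 14; EF_Task 5 = 14+15 = 29
ES_Task 6 = 5; EF_Task 6 = 5+3 = 8
ES_Task 7 = 14; EF_Task 7 = 14+3 = 17
ES_Task 8 = max(EF_Task 3=14, EF_Task 4=19, EF_Task 5=29, EF_Task 6=8, EF_Task 7=17) = 29; EF_Task 8 = 29+4 = 33
Expected project duration μ = 33 days. Critical path: Task 1 → Task 5 → Task 8.

Variance along critical path = 7.111 + 5.444 + 0.111 = 12.667; σ = 3.559 days.
D = μ + z·σ = 33 + 0.842·3.559 = 36.0 days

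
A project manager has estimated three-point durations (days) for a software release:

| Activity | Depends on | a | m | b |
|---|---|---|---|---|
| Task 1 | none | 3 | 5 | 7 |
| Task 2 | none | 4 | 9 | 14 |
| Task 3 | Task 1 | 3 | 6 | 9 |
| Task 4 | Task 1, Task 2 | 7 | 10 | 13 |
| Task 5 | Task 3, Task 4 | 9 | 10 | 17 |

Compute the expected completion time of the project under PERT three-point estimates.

te_Task 1 = (3 + 4·5 + 7)/6 = 30/6 = 5
te_Task 2 = (4 + 4·9 + 14)/6 = 54/6 = 9
te_Task 3 = (3 + 4·6 + 9)/6 = 36/6 = 6
te_Task 4 = (7 + 4·10 + 13)/6 = 60/6 = 10
te_Task 5 = (9 + 4·10 + 17)/6 = 66/6 = 11

Forward pass:
ES_Task 1 = 0; EF_Task 1 = 5
ES_Task 2 = 0; EF_Task 2 = 9
ES_Task 3 = 5; EF_Task 3 = 5+6 = 11
ES_Task 4 = max(EF_Task 1=5, EF_Task 2=9) = 9; EF_Task 4 = 9+10 = 19
ES_Task 5 = max(EF_Task 3=11, EF_Task 4=19) = 19; EF_Task 5 = 19+11 = 30
Expected project duration μ = 30 days. Critical path: Task 2 → Task 4 → Task 5.

30 days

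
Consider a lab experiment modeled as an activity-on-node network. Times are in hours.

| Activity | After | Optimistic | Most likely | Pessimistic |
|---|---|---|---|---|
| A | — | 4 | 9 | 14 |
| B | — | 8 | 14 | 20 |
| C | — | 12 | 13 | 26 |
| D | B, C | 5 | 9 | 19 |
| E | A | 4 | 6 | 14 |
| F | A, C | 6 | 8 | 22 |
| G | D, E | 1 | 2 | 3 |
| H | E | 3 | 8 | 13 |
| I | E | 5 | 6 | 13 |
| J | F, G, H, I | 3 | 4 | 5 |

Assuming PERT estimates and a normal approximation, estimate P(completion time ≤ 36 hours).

te_A = (4 + 4·9 + 14)/6 = 54/6 = 9; σ²_A = ((14−4)/6)² = 2.778
te_B = (8 + 4·14 + 20)/6 = 84/6 = 14; σ²_B = ((20−8)/6)² = 4.000
te_C = (12 + 4·13 + 26)/6 = 90/6 = 15; σ²_C = ((26−12)/6)² = 5.444
te_D = (5 + 4·9 + 19)/6 = 60/6 = 10; σ²_D = ((19−5)/6)² = 5.444
te_E = (4 + 4·6 + 14)/6 = 42/6 = 7; σ²_E = ((14−4)/6)² = 2.778
te_F = (6 + 4·8 + 22)/6 = 60/6 = 10; σ²_F = ((22−6)/6)² = 7.111
te_G = (1 + 4·2 + 3)/6 = 12/6 = 2; σ²_G = ((3−1)/6)² = 0.111
te_H = (3 + 4·8 + 13)/6 = 48/6 = 8; σ²_H = ((13−3)/6)² = 2.778
te_I = (5 + 4·6 + 13)/6 = 42/6 = 7; σ²_I = ((13−5)/6)² = 1.778
te_J = (3 + 4·4 + 5)/6 = 24/6 = 4; σ²_J = ((5−3)/6)² = 0.111

Forward pass:
ES_A = 0; EF_A = 9
ES_B = 0; EF_B = 14
ES_C = 0; EF_C = 15
ES_D = max(EF_B=14, EF_C=15) = 15; EF_D = 15+10 = 25
ES_E = 9; EF_E = 9+7 = 16
ES_F = max(EF_A=9, EF_C=15) = 15; EF_F = 15+10 = 25
ES_G = max(EF_D=25, EF_E=16) = 25; EF_G = 25+2 = 27
ES_H = 16; EF_H = 16+8 = 24
ES_I = 16; EF_I = 16+7 = 23
ES_J = max(EF_F=25, EF_G=27, EF_H=24, EF_I=23) = 27; EF_J = 27+4 = 31
Expected project duration μ = 31 hours. Critical path: C → D → G → J.

Variance along critical path = 5.444 + 5.444 + 0.111 + 0.111 = 11.111; σ = √11.111 = 3.333 hours.
Z = (36 − 31) / 3.333 = 1.500
P(T ≤ 36) = Φ(1.500) ≈ 0.933

0.933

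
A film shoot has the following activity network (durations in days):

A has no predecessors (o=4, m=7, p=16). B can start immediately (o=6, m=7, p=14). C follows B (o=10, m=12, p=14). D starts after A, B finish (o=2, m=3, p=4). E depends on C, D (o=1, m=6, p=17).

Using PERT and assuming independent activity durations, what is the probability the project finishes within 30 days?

0.837

te_A = (4 + 4·7 + 16)/6 = 48/6 = 8; σ²_A = ((16−4)/6)² = 4.000
te_B = (6 + 4·7 + 14)/6 = 48/6 = 8; σ²_B = ((14−6)/6)² = 1.778
te_C = (10 + 4·12 + 14)/6 = 72/6 = 12; σ²_C = ((14−10)/6)² = 0.444
te_D = (2 + 4·3 + 4)/6 = 18/6 = 3; σ²_D = ((4−2)/6)² = 0.111
te_E = (1 + 4·6 + 17)/6 = 42/6 = 7; σ²_E = ((17−1)/6)² = 7.111

Forward pass:
ES_A = 0; EF_A = 8
ES_B = 0; EF_B = 8
ES_C = 8; EF_C = 8+12 = 20
ES_D = max(EF_A=8, EF_B=8) = 8; EF_D = 8+3 = 11
ES_E = max(EF_C=20, EF_D=11) = 20; EF_E = 20+7 = 27
Expected project duration μ = 27 days. Critical path: B → C → E.

Variance along critical path = 1.778 + 0.444 + 7.111 = 9.333; σ = √9.333 = 3.055 days.
Z = (30 − 27) / 3.055 = 0.982
P(T ≤ 30) = Φ(0.982) ≈ 0.837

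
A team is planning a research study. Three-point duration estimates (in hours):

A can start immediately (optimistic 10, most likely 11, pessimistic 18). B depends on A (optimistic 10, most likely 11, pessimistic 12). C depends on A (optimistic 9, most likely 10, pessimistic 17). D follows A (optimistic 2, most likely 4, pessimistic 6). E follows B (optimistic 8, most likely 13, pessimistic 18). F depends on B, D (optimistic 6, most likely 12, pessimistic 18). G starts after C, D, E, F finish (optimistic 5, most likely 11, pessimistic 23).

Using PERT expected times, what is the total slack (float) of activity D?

te_A = (10 + 4·11 + 18)/6 = 72/6 = 12
te_B = (10 + 4·11 + 12)/6 = 66/6 = 11
te_C = (9 + 4·10 + 17)/6 = 66/6 = 11
te_D = (2 + 4·4 + 6)/6 = 24/6 = 4
te_E = (8 + 4·13 + 18)/6 = 78/6 = 13
te_F = (6 + 4·12 + 18)/6 = 72/6 = 12
te_G = (5 + 4·11 + 23)/6 = 72/6 = 12

Forward pass:
ES_A = 0; EF_A = 12
ES_B = 12; EF_B = 12+11 = 23
ES_C = 12; EF_C = 12+11 = 23
ES_D = 12; EF_D = 12+4 = 16
ES_E = 23; EF_E = 23+13 = 36
ES_F = max(EF_B=23, EF_D=16) = 23; EF_F = 23+12 = 35
ES_G = max(EF_C=23, EF_D=16, EF_E=36, EF_F=35) = 36; EF_G = 36+12 = 48
Expected project duration μ = 48 hours. Critical path: A → B → E → G.

Backward pass:
LF_G = 48; LS_G = 48−12 = 36
LF_F = LS_G = 36; LS_F = 36−12 = 24
LF_E = LS_G = 36; LS_E = 36−13 = 23
LF_D = min(LS_F=24, LS_G=36) = 24; LS_D = 24−4 = 20
LF_C = LS_G = 36; LS_C = 36−11 = 25
LF_B = min(LS_E=23, LS_F=24) = 23; LS_B = 23−11 = 12
LF_A = min(LS_B=12, LS_C=25, LS_D=20) = 12; LS_A = 12−12 = 0
Slack_D = LS_D − ES_D = 20 − 12 = 8

8 hours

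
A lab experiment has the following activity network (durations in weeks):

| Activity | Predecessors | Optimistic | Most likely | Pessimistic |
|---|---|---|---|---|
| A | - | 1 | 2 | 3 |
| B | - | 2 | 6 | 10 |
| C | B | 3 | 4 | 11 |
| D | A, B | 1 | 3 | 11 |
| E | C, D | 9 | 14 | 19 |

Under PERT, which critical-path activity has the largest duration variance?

E

te_A = (1 + 4·2 + 3)/6 = 12/6 = 2; σ²_A = ((3−1)/6)² = 0.111
te_B = (2 + 4·6 + 10)/6 = 36/6 = 6; σ²_B = ((10−2)/6)² = 1.778
te_C = (3 + 4·4 + 11)/6 = 30/6 = 5; σ²_C = ((11−3)/6)² = 1.778
te_D = (1 + 4·3 + 11)/6 = 24/6 = 4; σ²_D = ((11−1)/6)² = 2.778
te_E = (9 + 4·14 + 19)/6 = 84/6 = 14; σ²_E = ((19−9)/6)² = 2.778

Forward pass:
ES_A = 0; EF_A = 2
ES_B = 0; EF_B = 6
ES_C = 6; EF_C = 6+5 = 11
ES_D = max(EF_A=2, EF_B=6) = 6; EF_D = 6+4 = 10
ES_E = max(EF_C=11, EF_D=10) = 11; EF_E = 11+14 = 25
Expected project duration μ = 25 weeks. Critical path: B → C → E.

Variances on critical path: σ²_B=1.778, σ²_C=1.778, σ²_E=2.778.
Largest is σ²_E = 2.778.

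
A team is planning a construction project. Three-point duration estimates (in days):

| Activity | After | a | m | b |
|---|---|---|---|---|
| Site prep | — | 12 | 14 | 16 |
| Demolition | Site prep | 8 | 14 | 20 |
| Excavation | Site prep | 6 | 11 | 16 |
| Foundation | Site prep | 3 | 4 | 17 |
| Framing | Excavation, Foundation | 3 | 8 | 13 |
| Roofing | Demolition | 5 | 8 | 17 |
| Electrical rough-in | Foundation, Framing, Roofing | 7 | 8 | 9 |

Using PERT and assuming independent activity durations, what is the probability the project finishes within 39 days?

te_Site prep = (12 + 4·14 + 16)/6 = 84/6 = 14; σ²_Site prep = ((16−12)/6)² = 0.444
te_Demolition = (8 + 4·14 + 20)/6 = 84/6 = 14; σ²_Demolition = ((20−8)/6)² = 4.000
te_Excavation = (6 + 4·11 + 16)/6 = 66/6 = 11; σ²_Excavation = ((16−6)/6)² = 2.778
te_Foundation = (3 + 4·4 + 17)/6 = 36/6 = 6; σ²_Foundation = ((17−3)/6)² = 5.444
te_Framing = (3 + 4·8 + 13)/6 = 48/6 = 8; σ²_Framing = ((13−3)/6)² = 2.778
te_Roofing = (5 + 4·8 + 17)/6 = 54/6 = 9; σ²_Roofing = ((17−5)/6)² = 4.000
te_Electrical rough-in = (7 + 4·8 + 9)/6 = 48/6 = 8; σ²_Electrical rough-in = ((9−7)/6)² = 0.111

Forward pass:
ES_Site prep = 0; EF_Site prep = 14
ES_Demolition = 14; EF_Demolition = 14+14 = 28
ES_Excavation = 14; EF_Excavation = 14+11 = 25
ES_Foundation = 14; EF_Foundation = 14+6 = 20
ES_Framing = max(EF_Excavation=25, EF_Foundation=20) = 25; EF_Framing = 25+8 = 33
ES_Roofing = 28; EF_Roofing = 28+9 = 37
ES_Electrical rough-in = max(EF_Foundation=20, EF_Framing=33, EF_Roofing=37) = 37; EF_Electrical rough-in = 37+8 = 45
Expected project duration μ = 45 days. Critical path: Site prep → Demolition → Roofing → Electrical rough-in.

Variance along critical path = 0.444 + 4.000 + 4.000 + 0.111 = 8.556; σ = √8.556 = 2.925 days.
Z = (39 − 45) / 2.925 = -2.051
P(T ≤ 39) = Φ(-2.051) ≈ 0.020

0.020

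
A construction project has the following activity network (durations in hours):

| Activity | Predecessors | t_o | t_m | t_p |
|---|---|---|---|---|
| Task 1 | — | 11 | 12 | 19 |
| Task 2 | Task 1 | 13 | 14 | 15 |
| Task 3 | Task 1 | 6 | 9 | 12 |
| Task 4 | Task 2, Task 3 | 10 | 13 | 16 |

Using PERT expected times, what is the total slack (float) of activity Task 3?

te_Task 1 = (11 + 4·12 + 19)/6 = 78/6 = 13
te_Task 2 = (13 + 4·14 + 15)/6 = 84/6 = 14
te_Task 3 = (6 + 4·9 + 12)/6 = 54/6 = 9
te_Task 4 = (10 + 4·13 + 16)/6 = 78/6 = 13

Forward pass:
ES_Task 1 = 0; EF_Task 1 = 13
ES_Task 2 = 13; EF_Task 2 = 13+14 = 27
ES_Task 3 = 13; EF_Task 3 = 13+9 = 22
ES_Task 4 = max(EF_Task 2=27, EF_Task 3=22) = 27; EF_Task 4 = 27+13 = 40
Expected project duration μ = 40 hours. Critical path: Task 1 → Task 2 → Task 4.

Backward pass:
LF_Task 4 = 40; LS_Task 4 = 40−13 = 27
LF_Task 3 = LS_Task 4 = 27; LS_Task 3 = 27−9 = 18
LF_Task 2 = LS_Task 4 = 27; LS_Task 2 = 27−14 = 13
LF_Task 1 = min(LS_Task 2=13, LS_Task 3=18) = 13; LS_Task 1 = 13−13 = 0
Slack_Task 3 = LS_Task 3 − ES_Task 3 = 18 − 13 = 5

5 hours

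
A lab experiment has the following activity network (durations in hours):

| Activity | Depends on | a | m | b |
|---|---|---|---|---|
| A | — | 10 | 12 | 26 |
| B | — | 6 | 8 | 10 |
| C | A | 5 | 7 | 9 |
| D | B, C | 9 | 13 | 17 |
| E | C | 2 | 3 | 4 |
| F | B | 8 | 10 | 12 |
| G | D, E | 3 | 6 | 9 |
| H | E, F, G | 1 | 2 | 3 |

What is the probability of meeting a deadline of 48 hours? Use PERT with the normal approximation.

te_A = (10 + 4·12 + 26)/6 = 84/6 = 14; σ²_A = ((26−10)/6)² = 7.111
te_B = (6 + 4·8 + 10)/6 = 48/6 = 8; σ²_B = ((10−6)/6)² = 0.444
te_C = (5 + 4·7 + 9)/6 = 42/6 = 7; σ²_C = ((9−5)/6)² = 0.444
te_D = (9 + 4·13 + 17)/6 = 78/6 = 13; σ²_D = ((17−9)/6)² = 1.778
te_E = (2 + 4·3 + 4)/6 = 18/6 = 3; σ²_E = ((4−2)/6)² = 0.111
te_F = (8 + 4·10 + 12)/6 = 60/6 = 10; σ²_F = ((12−8)/6)² = 0.444
te_G = (3 + 4·6 + 9)/6 = 36/6 = 6; σ²_G = ((9−3)/6)² = 1.000
te_H = (1 + 4·2 + 3)/6 = 12/6 = 2; σ²_H = ((3−1)/6)² = 0.111

Forward pass:
ES_A = 0; EF_A = 14
ES_B = 0; EF_B = 8
ES_C = 14; EF_C = 14+7 = 21
ES_D = max(EF_B=8, EF_C=21) = 21; EF_D = 21+13 = 34
ES_E = 21; EF_E = 21+3 = 24
ES_F = 8; EF_F = 8+10 = 18
ES_G = max(EF_D=34, EF_E=24) = 34; EF_G = 34+6 = 40
ES_H = max(EF_E=24, EF_F=18, EF_G=40) = 40; EF_H = 40+2 = 42
Expected project duration μ = 42 hours. Critical path: A → C → D → G → H.

Variance along critical path = 7.111 + 0.444 + 1.778 + 1.000 + 0.111 = 10.444; σ = √10.444 = 3.232 hours.
Z = (48 − 42) / 3.232 = 1.857
P(T ≤ 48) = Φ(1.857) ≈ 0.968

0.968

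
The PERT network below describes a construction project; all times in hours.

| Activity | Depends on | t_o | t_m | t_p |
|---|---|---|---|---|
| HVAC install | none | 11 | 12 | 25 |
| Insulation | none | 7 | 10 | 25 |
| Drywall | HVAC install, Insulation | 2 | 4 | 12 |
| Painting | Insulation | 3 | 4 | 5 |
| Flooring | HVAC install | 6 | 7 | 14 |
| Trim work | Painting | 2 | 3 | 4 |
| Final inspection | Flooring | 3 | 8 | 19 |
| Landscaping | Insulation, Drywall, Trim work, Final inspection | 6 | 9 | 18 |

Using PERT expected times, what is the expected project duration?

41 hours

te_HVAC install = (11 + 4·12 + 25)/6 = 84/6 = 14
te_Insulation = (7 + 4·10 + 25)/6 = 72/6 = 12
te_Drywall = (2 + 4·4 + 12)/6 = 30/6 = 5
te_Painting = (3 + 4·4 + 5)/6 = 24/6 = 4
te_Flooring = (6 + 4·7 + 14)/6 = 48/6 = 8
te_Trim work = (2 + 4·3 + 4)/6 = 18/6 = 3
te_Final inspection = (3 + 4·8 + 19)/6 = 54/6 = 9
te_Landscaping = (6 + 4·9 + 18)/6 = 60/6 = 10

Forward pass:
ES_HVAC install = 0; EF_HVAC install = 14
ES_Insulation = 0; EF_Insulation = 12
ES_Drywall = max(EF_HVAC install=14, EF_Insulation=12) = 14; EF_Drywall = 14+5 = 19
ES_Painting = 12; EF_Painting = 12+4 = 16
ES_Flooring = 14; EF_Flooring = 14+8 = 22
ES_Trim work = 16; EF_Trim work = 16+3 = 19
ES_Final inspection = 22; EF_Final inspection = 22+9 = 31
ES_Landscaping = max(EF_Insulation=12, EF_Drywall=19, EF_Trim work=19, EF_Final inspection=31) = 31; EF_Landscaping = 31+10 = 41
Expected project duration μ = 41 hours. Critical path: HVAC install → Flooring → Final inspection → Landscaping.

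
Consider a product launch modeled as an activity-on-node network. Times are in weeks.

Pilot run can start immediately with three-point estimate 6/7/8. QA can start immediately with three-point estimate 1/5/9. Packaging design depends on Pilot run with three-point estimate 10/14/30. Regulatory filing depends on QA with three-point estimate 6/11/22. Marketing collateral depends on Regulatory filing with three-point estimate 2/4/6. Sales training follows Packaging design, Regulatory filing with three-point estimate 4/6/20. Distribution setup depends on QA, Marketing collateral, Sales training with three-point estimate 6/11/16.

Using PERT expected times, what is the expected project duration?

42 weeks

te_Pilot run = (6 + 4·7 + 8)/6 = 42/6 = 7
te_QA = (1 + 4·5 + 9)/6 = 30/6 = 5
te_Packaging design = (10 + 4·14 + 30)/6 = 96/6 = 16
te_Regulatory filing = (6 + 4·11 + 22)/6 = 72/6 = 12
te_Marketing collateral = (2 + 4·4 + 6)/6 = 24/6 = 4
te_Sales training = (4 + 4·6 + 20)/6 = 48/6 = 8
te_Distribution setup = (6 + 4·11 + 16)/6 = 66/6 = 11

Forward pass:
ES_Pilot run = 0; EF_Pilot run = 7
ES_QA = 0; EF_QA = 5
ES_Packaging design = 7; EF_Packaging design = 7+16 = 23
ES_Regulatory filing = 5; EF_Regulatory filing = 5+12 = 17
ES_Marketing collateral = 17; EF_Marketing collateral = 17+4 = 21
ES_Sales training = max(EF_Packaging design=23, EF_Regulatory filing=17) = 23; EF_Sales training = 23+8 = 31
ES_Distribution setup = max(EF_QA=5, EF_Marketing collateral=21, EF_Sales training=31) = 31; EF_Distribution setup = 31+11 = 42
Expected project duration μ = 42 weeks. Critical path: Pilot run → Packaging design → Sales training → Distribution setup.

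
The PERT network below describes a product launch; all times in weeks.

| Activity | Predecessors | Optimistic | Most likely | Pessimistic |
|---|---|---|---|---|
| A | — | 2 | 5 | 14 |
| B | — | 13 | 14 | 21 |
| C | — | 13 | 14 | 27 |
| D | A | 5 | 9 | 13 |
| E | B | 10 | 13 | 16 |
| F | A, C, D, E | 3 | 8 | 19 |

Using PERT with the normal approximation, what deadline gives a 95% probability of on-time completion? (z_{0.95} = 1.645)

te_A = (2 + 4·5 + 14)/6 = 36/6 = 6; σ²_A = ((14−2)/6)² = 4.000
te_B = (13 + 4·14 + 21)/6 = 90/6 = 15; σ²_B = ((21−13)/6)² = 1.778
te_C = (13 + 4·14 + 27)/6 = 96/6 = 16; σ²_C = ((27−13)/6)² = 5.444
te_D = (5 + 4·9 + 13)/6 = 54/6 = 9; σ²_D = ((13−5)/6)² = 1.778
te_E = (10 + 4·13 + 16)/6 = 78/6 = 13; σ²_E = ((16−10)/6)² = 1.000
te_F = (3 + 4·8 + 19)/6 = 54/6 = 9; σ²_F = ((19−3)/6)² = 7.111

Forward pass:
ES_A = 0; EF_A = 6
ES_B = 0; EF_B = 15
ES_C = 0; EF_C = 16
ES_D = 6; EF_D = 6+9 = 15
ES_E = 15; EF_E = 15+13 = 28
ES_F = max(EF_A=6, EF_C=16, EF_D=15, EF_E=28) = 28; EF_F = 28+9 = 37
Expected project duration μ = 37 weeks. Critical path: B → E → F.

Variance along critical path = 1.778 + 1.000 + 7.111 = 9.889; σ = 3.145 weeks.
D = μ + z·σ = 37 + 1.645·3.145 = 42.2 weeks

42.2 weeks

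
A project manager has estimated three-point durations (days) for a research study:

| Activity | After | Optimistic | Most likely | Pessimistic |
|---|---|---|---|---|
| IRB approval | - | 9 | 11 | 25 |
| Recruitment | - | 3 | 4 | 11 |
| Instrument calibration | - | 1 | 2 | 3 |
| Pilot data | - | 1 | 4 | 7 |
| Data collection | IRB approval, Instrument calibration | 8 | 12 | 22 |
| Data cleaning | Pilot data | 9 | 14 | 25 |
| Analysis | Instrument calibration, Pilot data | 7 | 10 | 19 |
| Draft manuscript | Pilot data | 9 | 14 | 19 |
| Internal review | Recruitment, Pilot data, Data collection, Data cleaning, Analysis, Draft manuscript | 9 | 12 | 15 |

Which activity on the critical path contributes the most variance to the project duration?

te_IRB approval = (9 + 4·11 + 25)/6 = 78/6 = 13; σ²_IRB approval = ((25−9)/6)² = 7.111
te_Recruitment = (3 + 4·4 + 11)/6 = 30/6 = 5; σ²_Recruitment = ((11−3)/6)² = 1.778
te_Instrument calibration = (1 + 4·2 + 3)/6 = 12/6 = 2; σ²_Instrument calibration = ((3−1)/6)² = 0.111
te_Pilot data = (1 + 4·4 + 7)/6 = 24/6 = 4; σ²_Pilot data = ((7−1)/6)² = 1.000
te_Data collection = (8 + 4·12 + 22)/6 = 78/6 = 13; σ²_Data collection = ((22−8)/6)² = 5.444
te_Data cleaning = (9 + 4·14 + 25)/6 = 90/6 = 15; σ²_Data cleaning = ((25−9)/6)² = 7.111
te_Analysis = (7 + 4·10 + 19)/6 = 66/6 = 11; σ²_Analysis = ((19−7)/6)² = 4.000
te_Draft manuscript = (9 + 4·14 + 19)/6 = 84/6 = 14; σ²_Draft manuscript = ((19−9)/6)² = 2.778
te_Internal review = (9 + 4·12 + 15)/6 = 72/6 = 12; σ²_Internal review = ((15−9)/6)² = 1.000

Forward pass:
ES_IRB approval = 0; EF_IRB approval = 13
ES_Recruitment = 0; EF_Recruitment = 5
ES_Instrument calibration = 0; EF_Instrument calibration = 2
ES_Pilot data = 0; EF_Pilot data = 4
ES_Data collection = max(EF_IRB approval=13, EF_Instrument calibration=2) = 13; EF_Data collection = 13+13 = 26
ES_Data cleaning = 4; EF_Data cleaning = 4+15 = 19
ES_Analysis = max(EF_Instrument calibration=2, EF_Pilot data=4) = 4; EF_Analysis = 4+11 = 15
ES_Draft manuscript = 4; EF_Draft manuscript = 4+14 = 18
ES_Internal review = max(EF_Recruitment=5, EF_Pilot data=4, EF_Data collection=26, EF_Data cleaning=19, EF_Analysis=15, EF_Draft manuscript=18) = 26; EF_Internal review = 26+12 = 38
Expected project duration μ = 38 days. Critical path: IRB approval → Data collection → Internal review.

Variances on critical path: σ²_IRB approval=7.111, σ²_Data collection=5.444, σ²_Internal review=1.000.
Largest is σ²_IRB approval = 7.111.

IRB approval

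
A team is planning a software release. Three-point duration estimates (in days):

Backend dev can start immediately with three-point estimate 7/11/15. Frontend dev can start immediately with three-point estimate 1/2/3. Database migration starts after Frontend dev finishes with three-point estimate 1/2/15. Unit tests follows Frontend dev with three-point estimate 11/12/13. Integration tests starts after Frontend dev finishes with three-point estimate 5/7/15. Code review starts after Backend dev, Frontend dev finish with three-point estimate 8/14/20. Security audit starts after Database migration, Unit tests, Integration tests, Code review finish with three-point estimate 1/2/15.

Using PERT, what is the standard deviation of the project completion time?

te_Backend dev = (7 + 4·11 + 15)/6 = 66/6 = 11; σ²_Backend dev = ((15−7)/6)² = 1.778
te_Frontend dev = (1 + 4·2 + 3)/6 = 12/6 = 2; σ²_Frontend dev = ((3−1)/6)² = 0.111
te_Database migration = (1 + 4·2 + 15)/6 = 24/6 = 4; σ²_Database migration = ((15−1)/6)² = 5.444
te_Unit tests = (11 + 4·12 + 13)/6 = 72/6 = 12; σ²_Unit tests = ((13−11)/6)² = 0.111
te_Integration tests = (5 + 4·7 + 15)/6 = 48/6 = 8; σ²_Integration tests = ((15−5)/6)² = 2.778
te_Code review = (8 + 4·14 + 20)/6 = 84/6 = 14; σ²_Code review = ((20−8)/6)² = 4.000
te_Security audit = (1 + 4·2 + 15)/6 = 24/6 = 4; σ²_Security audit = ((15−1)/6)² = 5.444

Forward pass:
ES_Backend dev = 0; EF_Backend dev = 11
ES_Frontend dev = 0; EF_Frontend dev = 2
ES_Database migration = 2; EF_Database migration = 2+4 = 6
ES_Unit tests = 2; EF_Unit tests = 2+12 = 14
ES_Integration tests = 2; EF_Integration tests = 2+8 = 10
ES_Code review = max(EF_Backend dev=11, EF_Frontend dev=2) = 11; EF_Code review = 11+14 = 25
ES_Security audit = max(EF_Database migration=6, EF_Unit tests=14, EF_Integration tests=10, EF_Code review=25) = 25; EF_Security audit = 25+4 = 29
Expected project duration μ = 29 days. Critical path: Backend dev → Code review → Security audit.

Variance along critical path = 1.778 + 4.000 + 5.444 = 11.222
σ = √11.222 = 3.350 days

3.35 days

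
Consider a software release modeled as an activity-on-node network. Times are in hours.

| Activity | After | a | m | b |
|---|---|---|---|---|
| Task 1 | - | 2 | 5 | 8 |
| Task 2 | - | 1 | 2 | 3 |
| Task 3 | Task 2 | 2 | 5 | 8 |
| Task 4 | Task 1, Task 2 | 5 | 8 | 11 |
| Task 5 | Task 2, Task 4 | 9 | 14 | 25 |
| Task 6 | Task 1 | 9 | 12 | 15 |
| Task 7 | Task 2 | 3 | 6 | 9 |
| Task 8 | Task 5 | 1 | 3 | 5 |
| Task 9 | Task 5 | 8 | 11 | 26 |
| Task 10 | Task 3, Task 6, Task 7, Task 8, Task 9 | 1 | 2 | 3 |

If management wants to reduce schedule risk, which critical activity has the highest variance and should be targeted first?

te_Task 1 = (2 + 4·5 + 8)/6 = 30/6 = 5; σ²_Task 1 = ((8−2)/6)² = 1.000
te_Task 2 = (1 + 4·2 + 3)/6 = 12/6 = 2; σ²_Task 2 = ((3−1)/6)² = 0.111
te_Task 3 = (2 + 4·5 + 8)/6 = 30/6 = 5; σ²_Task 3 = ((8−2)/6)² = 1.000
te_Task 4 = (5 + 4·8 + 11)/6 = 48/6 = 8; σ²_Task 4 = ((11−5)/6)² = 1.000
te_Task 5 = (9 + 4·14 + 25)/6 = 90/6 = 15; σ²_Task 5 = ((25−9)/6)² = 7.111
te_Task 6 = (9 + 4·12 + 15)/6 = 72/6 = 12; σ²_Task 6 = ((15−9)/6)² = 1.000
te_Task 7 = (3 + 4·6 + 9)/6 = 36/6 = 6; σ²_Task 7 = ((9−3)/6)² = 1.000
te_Task 8 = (1 + 4·3 + 5)/6 = 18/6 = 3; σ²_Task 8 = ((5−1)/6)² = 0.444
te_Task 9 = (8 + 4·11 + 26)/6 = 78/6 = 13; σ²_Task 9 = ((26−8)/6)² = 9.000
te_Task 10 = (1 + 4·2 + 3)/6 = 12/6 = 2; σ²_Task 10 = ((3−1)/6)² = 0.111

Forward pass:
ES_Task 1 = 0; EF_Task 1 = 5
ES_Task 2 = 0; EF_Task 2 = 2
ES_Task 3 = 2; EF_Task 3 = 2+5 = 7
ES_Task 4 = max(EF_Task 1=5, EF_Task 2=2) = 5; EF_Task 4 = 5+8 = 13
ES_Task 5 = max(EF_Task 2=2, EF_Task 4=13) = 13; EF_Task 5 = 13+15 = 28
ES_Task 6 = 5; EF_Task 6 = 5+12 = 17
ES_Task 7 = 2; EF_Task 7 = 2+6 = 8
ES_Task 8 = 28; EF_Task 8 = 28+3 = 31
ES_Task 9 = 28; EF_Task 9 = 28+13 = 41
ES_Task 10 = max(EF_Task 3=7, EF_Task 6=17, EF_Task 7=8, EF_Task 8=31, EF_Task 9=41) = 41; EF_Task 10 = 41+2 = 43
Expected project duration μ = 43 hours. Critical path: Task 1 → Task 4 → Task 5 → Task 9 → Task 10.

Variances on critical path: σ²_Task 1=1.000, σ²_Task 4=1.000, σ²_Task 5=7.111, σ²_Task 9=9.000, σ²_Task 10=0.111.
Largest is σ²_Task 9 = 9.000.

Task 9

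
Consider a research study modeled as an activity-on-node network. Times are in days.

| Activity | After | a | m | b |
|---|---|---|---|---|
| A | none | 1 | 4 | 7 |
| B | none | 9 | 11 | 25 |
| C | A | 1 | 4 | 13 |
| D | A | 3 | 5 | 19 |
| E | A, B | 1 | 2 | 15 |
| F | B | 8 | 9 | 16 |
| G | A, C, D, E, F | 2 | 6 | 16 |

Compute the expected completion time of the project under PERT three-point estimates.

30 days

te_A = (1 + 4·4 + 7)/6 = 24/6 = 4
te_B = (9 + 4·11 + 25)/6 = 78/6 = 13
te_C = (1 + 4·4 + 13)/6 = 30/6 = 5
te_D = (3 + 4·5 + 19)/6 = 42/6 = 7
te_E = (1 + 4·2 + 15)/6 = 24/6 = 4
te_F = (8 + 4·9 + 16)/6 = 60/6 = 10
te_G = (2 + 4·6 + 16)/6 = 42/6 = 7

Forward pass:
ES_A = 0; EF_A = 4
ES_B = 0; EF_B = 13
ES_C = 4; EF_C = 4+5 = 9
ES_D = 4; EF_D = 4+7 = 11
ES_E = max(EF_A=4, EF_B=13) = 13; EF_E = 13+4 = 17
ES_F = 13; EF_F = 13+10 = 23
ES_G = max(EF_A=4, EF_C=9, EF_D=11, EF_E=17, EF_F=23) = 23; EF_G = 23+7 = 30
Expected project duration μ = 30 days. Critical path: B → F → G.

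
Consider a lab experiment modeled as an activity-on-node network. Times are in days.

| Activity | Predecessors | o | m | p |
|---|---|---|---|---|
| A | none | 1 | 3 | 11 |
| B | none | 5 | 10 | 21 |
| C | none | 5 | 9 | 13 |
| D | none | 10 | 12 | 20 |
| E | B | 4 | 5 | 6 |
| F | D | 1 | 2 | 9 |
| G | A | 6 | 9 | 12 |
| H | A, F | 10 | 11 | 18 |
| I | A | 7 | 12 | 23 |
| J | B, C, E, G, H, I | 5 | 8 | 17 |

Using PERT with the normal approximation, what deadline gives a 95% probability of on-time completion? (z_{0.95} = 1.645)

te_A = (1 + 4·3 + 11)/6 = 24/6 = 4; σ²_A = ((11−1)/6)² = 2.778
te_B = (5 + 4·10 + 21)/6 = 66/6 = 11; σ²_B = ((21−5)/6)² = 7.111
te_C = (5 + 4·9 + 13)/6 = 54/6 = 9; σ²_C = ((13−5)/6)² = 1.778
te_D = (10 + 4·12 + 20)/6 = 78/6 = 13; σ²_D = ((20−10)/6)² = 2.778
te_E = (4 + 4·5 + 6)/6 = 30/6 = 5; σ²_E = ((6−4)/6)² = 0.111
te_F = (1 + 4·2 + 9)/6 = 18/6 = 3; σ²_F = ((9−1)/6)² = 1.778
te_G = (6 + 4·9 + 12)/6 = 54/6 = 9; σ²_G = ((12−6)/6)² = 1.000
te_H = (10 + 4·11 + 18)/6 = 72/6 = 12; σ²_H = ((18−10)/6)² = 1.778
te_I = (7 + 4·12 + 23)/6 = 78/6 = 13; σ²_I = ((23−7)/6)² = 7.111
te_J = (5 + 4·8 + 17)/6 = 54/6 = 9; σ²_J = ((17−5)/6)² = 4.000

Forward pass:
ES_A = 0; EF_A = 4
ES_B = 0; EF_B = 11
ES_C = 0; EF_C = 9
ES_D = 0; EF_D = 13
ES_E = 11; EF_E = 11+5 = 16
ES_F = 13; EF_F = 13+3 = 16
ES_G = 4; EF_G = 4+9 = 13
ES_H = max(EF_A=4, EF_F=16) = 16; EF_H = 16+12 = 28
ES_I = 4; EF_I = 4+13 = 17
ES_J = max(EF_B=11, EF_C=9, EF_E=16, EF_G=13, EF_H=28, EF_I=17) = 28; EF_J = 28+9 = 37
Expected project duration μ = 37 days. Critical path: D → F → H → J.

Variance along critical path = 2.778 + 1.778 + 1.778 + 4.000 = 10.333; σ = 3.215 days.
D = μ + z·σ = 37 + 1.645·3.215 = 42.3 days

42.3 days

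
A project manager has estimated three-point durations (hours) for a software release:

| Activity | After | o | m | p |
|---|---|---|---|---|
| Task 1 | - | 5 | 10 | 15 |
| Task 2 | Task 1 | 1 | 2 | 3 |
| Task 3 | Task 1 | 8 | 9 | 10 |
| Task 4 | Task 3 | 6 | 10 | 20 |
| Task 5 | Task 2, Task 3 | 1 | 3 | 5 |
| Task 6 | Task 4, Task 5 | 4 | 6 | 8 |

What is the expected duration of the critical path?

36 hours

te_Task 1 = (5 + 4·10 + 15)/6 = 60/6 = 10
te_Task 2 = (1 + 4·2 + 3)/6 = 12/6 = 2
te_Task 3 = (8 + 4·9 + 10)/6 = 54/6 = 9
te_Task 4 = (6 + 4·10 + 20)/6 = 66/6 = 11
te_Task 5 = (1 + 4·3 + 5)/6 = 18/6 = 3
te_Task 6 = (4 + 4·6 + 8)/6 = 36/6 = 6

Forward pass:
ES_Task 1 = 0; EF_Task 1 = 10
ES_Task 2 = 10; EF_Task 2 = 10+2 = 12
ES_Task 3 = 10; EF_Task 3 = 10+9 = 19
ES_Task 4 = 19; EF_Task 4 = 19+11 = 30
ES_Task 5 = max(EF_Task 2=12, EF_Task 3=19) = 19; EF_Task 5 = 19+3 = 22
ES_Task 6 = max(EF_Task 4=30, EF_Task 5=22) = 30; EF_Task 6 = 30+6 = 36
Expected project duration μ = 36 hours. Critical path: Task 1 → Task 3 → Task 4 → Task 6.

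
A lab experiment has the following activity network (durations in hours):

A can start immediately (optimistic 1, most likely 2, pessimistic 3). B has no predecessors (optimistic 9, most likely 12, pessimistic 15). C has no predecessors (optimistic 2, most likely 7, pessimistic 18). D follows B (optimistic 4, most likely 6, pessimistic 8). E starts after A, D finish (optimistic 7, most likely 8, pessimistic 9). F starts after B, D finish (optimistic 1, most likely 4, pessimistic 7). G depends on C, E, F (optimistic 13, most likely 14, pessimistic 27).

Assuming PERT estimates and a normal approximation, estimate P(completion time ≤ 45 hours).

0.872

te_A = (1 + 4·2 + 3)/6 = 12/6 = 2; σ²_A = ((3−1)/6)² = 0.111
te_B = (9 + 4·12 + 15)/6 = 72/6 = 12; σ²_B = ((15−9)/6)² = 1.000
te_C = (2 + 4·7 + 18)/6 = 48/6 = 8; σ²_C = ((18−2)/6)² = 7.111
te_D = (4 + 4·6 + 8)/6 = 36/6 = 6; σ²_D = ((8−4)/6)² = 0.444
te_E = (7 + 4·8 + 9)/6 = 48/6 = 8; σ²_E = ((9−7)/6)² = 0.111
te_F = (1 + 4·4 + 7)/6 = 24/6 = 4; σ²_F = ((7−1)/6)² = 1.000
te_G = (13 + 4·14 + 27)/6 = 96/6 = 16; σ²_G = ((27−13)/6)² = 5.444

Forward pass:
ES_A = 0; EF_A = 2
ES_B = 0; EF_B = 12
ES_C = 0; EF_C = 8
ES_D = 12; EF_D = 12+6 = 18
ES_E = max(EF_A=2, EF_D=18) = 18; EF_E = 18+8 = 26
ES_F = max(EF_B=12, EF_D=18) = 18; EF_F = 18+4 = 22
ES_G = max(EF_C=8, EF_E=26, EF_F=22) = 26; EF_G = 26+16 = 42
Expected project duration μ = 42 hours. Critical path: B → D → E → G.

Variance along critical path = 1.000 + 0.444 + 0.111 + 5.444 = 7.000; σ = √7.000 = 2.646 hours.
Z = (45 − 42) / 2.646 = 1.134
P(T ≤ 45) = Φ(1.134) ≈ 0.872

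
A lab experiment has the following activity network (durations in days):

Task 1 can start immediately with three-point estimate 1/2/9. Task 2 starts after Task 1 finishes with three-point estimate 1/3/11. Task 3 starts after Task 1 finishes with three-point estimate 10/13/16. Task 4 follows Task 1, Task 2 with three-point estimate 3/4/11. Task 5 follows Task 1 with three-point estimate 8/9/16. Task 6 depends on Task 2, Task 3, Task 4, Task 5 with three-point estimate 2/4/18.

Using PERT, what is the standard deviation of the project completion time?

te_Task 1 = (1 + 4·2 + 9)/6 = 18/6 = 3; σ²_Task 1 = ((9−1)/6)² = 1.778
te_Task 2 = (1 + 4·3 + 11)/6 = 24/6 = 4; σ²_Task 2 = ((11−1)/6)² = 2.778
te_Task 3 = (10 + 4·13 + 16)/6 = 78/6 = 13; σ²_Task 3 = ((16−10)/6)² = 1.000
te_Task 4 = (3 + 4·4 + 11)/6 = 30/6 = 5; σ²_Task 4 = ((11−3)/6)² = 1.778
te_Task 5 = (8 + 4·9 + 16)/6 = 60/6 = 10; σ²_Task 5 = ((16−8)/6)² = 1.778
te_Task 6 = (2 + 4·4 + 18)/6 = 36/6 = 6; σ²_Task 6 = ((18−2)/6)² = 7.111

Forward pass:
ES_Task 1 = 0; EF_Task 1 = 3
ES_Task 2 = 3; EF_Task 2 = 3+4 = 7
ES_Task 3 = 3; EF_Task 3 = 3+13 = 16
ES_Task 4 = max(EF_Task 1=3, EF_Task 2=7) = 7; EF_Task 4 = 7+5 = 12
ES_Task 5 = 3; EF_Task 5 = 3+10 = 13
ES_Task 6 = max(EF_Task 2=7, EF_Task 3=16, EF_Task 4=12, EF_Task 5=13) = 16; EF_Task 6 = 16+6 = 22
Expected project duration μ = 22 days. Critical path: Task 1 → Task 3 → Task 6.

Variance along critical path = 1.778 + 1.000 + 7.111 = 9.889
σ = √9.889 = 3.145 days

3.14 days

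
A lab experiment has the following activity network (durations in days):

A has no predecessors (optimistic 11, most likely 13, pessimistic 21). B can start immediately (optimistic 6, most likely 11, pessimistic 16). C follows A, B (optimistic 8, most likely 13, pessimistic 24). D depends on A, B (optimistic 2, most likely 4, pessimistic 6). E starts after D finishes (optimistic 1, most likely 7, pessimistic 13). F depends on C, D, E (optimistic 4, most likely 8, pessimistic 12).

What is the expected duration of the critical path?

te_A = (11 + 4·13 + 21)/6 = 84/6 = 14
te_B = (6 + 4·11 + 16)/6 = 66/6 = 11
te_C = (8 + 4·13 + 24)/6 = 84/6 = 14
te_D = (2 + 4·4 + 6)/6 = 24/6 = 4
te_E = (1 + 4·7 + 13)/6 = 42/6 = 7
te_F = (4 + 4·8 + 12)/6 = 48/6 = 8

Forward pass:
ES_A = 0; EF_A = 14
ES_B = 0; EF_B = 11
ES_C = max(EF_A=14, EF_B=11) = 14; EF_C = 14+14 = 28
ES_D = max(EF_A=14, EF_B=11) = 14; EF_D = 14+4 = 18
ES_E = 18; EF_E = 18+7 = 25
ES_F = max(EF_C=28, EF_D=18, EF_E=25) = 28; EF_F = 28+8 = 36
Expected project duration μ = 36 days. Critical path: A → C → F.

36 days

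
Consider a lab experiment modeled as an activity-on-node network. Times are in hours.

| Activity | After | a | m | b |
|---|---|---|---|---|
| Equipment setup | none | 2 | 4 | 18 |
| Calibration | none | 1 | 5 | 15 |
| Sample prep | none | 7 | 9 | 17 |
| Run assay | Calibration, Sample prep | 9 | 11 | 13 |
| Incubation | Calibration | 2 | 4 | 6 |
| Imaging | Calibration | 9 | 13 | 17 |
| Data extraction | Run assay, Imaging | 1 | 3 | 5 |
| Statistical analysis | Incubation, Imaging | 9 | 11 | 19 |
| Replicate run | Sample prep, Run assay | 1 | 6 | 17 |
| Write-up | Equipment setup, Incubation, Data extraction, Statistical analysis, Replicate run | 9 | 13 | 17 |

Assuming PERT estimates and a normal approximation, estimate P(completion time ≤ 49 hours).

te_Equipment setup = (2 + 4·4 + 18)/6 = 36/6 = 6; σ²_Equipment setup = ((18−2)/6)² = 7.111
te_Calibration = (1 + 4·5 + 15)/6 = 36/6 = 6; σ²_Calibration = ((15−1)/6)² = 5.444
te_Sample prep = (7 + 4·9 + 17)/6 = 60/6 = 10; σ²_Sample prep = ((17−7)/6)² = 2.778
te_Run assay = (9 + 4·11 + 13)/6 = 66/6 = 11; σ²_Run assay = ((13−9)/6)² = 0.444
te_Incubation = (2 + 4·4 + 6)/6 = 24/6 = 4; σ²_Incubation = ((6−2)/6)² = 0.444
te_Imaging = (9 + 4·13 + 17)/6 = 78/6 = 13; σ²_Imaging = ((17−9)/6)² = 1.778
te_Data extraction = (1 + 4·3 + 5)/6 = 18/6 = 3; σ²_Data extraction = ((5−1)/6)² = 0.444
te_Statistical analysis = (9 + 4·11 + 19)/6 = 72/6 = 12; σ²_Statistical analysis = ((19−9)/6)² = 2.778
te_Replicate run = (1 + 4·6 + 17)/6 = 42/6 = 7; σ²_Replicate run = ((17−1)/6)² = 7.111
te_Write-up = (9 + 4·13 + 17)/6 = 78/6 = 13; σ²_Write-up = ((17−9)/6)² = 1.778

Forward pass:
ES_Equipment setup = 0; EF_Equipment setup = 6
ES_Calibration = 0; EF_Calibration = 6
ES_Sample prep = 0; EF_Sample prep = 10
ES_Run assay = max(EF_Calibration=6, EF_Sample prep=10) = 10; EF_Run assay = 10+11 = 21
ES_Incubation = 6; EF_Incubation = 6+4 = 10
ES_Imaging = 6; EF_Imaging = 6+13 = 19
ES_Data extraction = max(EF_Run assay=21, EF_Imaging=19) = 21; EF_Data extraction = 21+3 = 24
ES_Statistical analysis = max(EF_Incubation=10, EF_Imaging=19) = 19; EF_Statistical analysis = 19+12 = 31
ES_Replicate run = max(EF_Sample prep=10, EF_Run assay=21) = 21; EF_Replicate run = 21+7 = 28
ES_Write-up = max(EF_Equipment setup=6, EF_Incubation=10, EF_Data extraction=24, EF_Statistical analysis=31, EF_Replicate run=28) = 31; EF_Write-up = 31+13 = 44
Expected project duration μ = 44 hours. Critical path: Calibration → Imaging → Statistical analysis → Write-up.

Variance along critical path = 5.444 + 1.778 + 2.778 + 1.778 = 11.778; σ = √11.778 = 3.432 hours.
Z = (49 − 44) / 3.432 = 1.457
P(T ≤ 49) = Φ(1.457) ≈ 0.927

0.927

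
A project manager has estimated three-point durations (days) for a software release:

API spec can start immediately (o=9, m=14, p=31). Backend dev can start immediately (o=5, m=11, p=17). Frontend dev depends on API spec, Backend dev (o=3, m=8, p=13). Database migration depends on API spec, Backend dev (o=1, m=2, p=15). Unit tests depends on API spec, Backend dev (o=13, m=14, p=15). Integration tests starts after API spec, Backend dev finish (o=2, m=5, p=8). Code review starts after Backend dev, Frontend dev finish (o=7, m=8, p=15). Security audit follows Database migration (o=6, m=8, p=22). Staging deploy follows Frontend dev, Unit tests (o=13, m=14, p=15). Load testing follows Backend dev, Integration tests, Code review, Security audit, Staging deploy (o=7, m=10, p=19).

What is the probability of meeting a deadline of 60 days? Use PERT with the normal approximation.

te_API spec = (9 + 4·14 + 31)/6 = 96/6 = 16; σ²_API spec = ((31−9)/6)² = 13.444
te_Backend dev = (5 + 4·11 + 17)/6 = 66/6 = 11; σ²_Backend dev = ((17−5)/6)² = 4.000
te_Frontend dev = (3 + 4·8 + 13)/6 = 48/6 = 8; σ²_Frontend dev = ((13−3)/6)² = 2.778
te_Database migration = (1 + 4·2 + 15)/6 = 24/6 = 4; σ²_Database migration = ((15−1)/6)² = 5.444
te_Unit tests = (13 + 4·14 + 15)/6 = 84/6 = 14; σ²_Unit tests = ((15−13)/6)² = 0.111
te_Integration tests = (2 + 4·5 + 8)/6 = 30/6 = 5; σ²_Integration tests = ((8−2)/6)² = 1.000
te_Code review = (7 + 4·8 + 15)/6 = 54/6 = 9; σ²_Code review = ((15−7)/6)² = 1.778
te_Security audit = (6 + 4·8 + 22)/6 = 60/6 = 10; σ²_Security audit = ((22−6)/6)² = 7.111
te_Staging deploy = (13 + 4·14 + 15)/6 = 84/6 = 14; σ²_Staging deploy = ((15−13)/6)² = 0.111
te_Load testing = (7 + 4·10 + 19)/6 = 66/6 = 11; σ²_Load testing = ((19−7)/6)² = 4.000

Forward pass:
ES_API spec = 0; EF_API spec = 16
ES_Backend dev = 0; EF_Backend dev = 11
ES_Frontend dev = max(EF_API spec=16, EF_Backend dev=11) = 16; EF_Frontend dev = 16+8 = 24
ES_Database migration = max(EF_API spec=16, EF_Backend dev=11) = 16; EF_Database migration = 16+4 = 20
ES_Unit tests = max(EF_API spec=16, EF_Backend dev=11) = 16; EF_Unit tests = 16+14 = 30
ES_Integration tests = max(EF_API spec=16, EF_Backend dev=11) = 16; EF_Integration tests = 16+5 = 21
ES_Code review = max(EF_Backend dev=11, EF_Frontend dev=24) = 24; EF_Code review = 24+9 = 33
ES_Security audit = 20; EF_Security audit = 20+10 = 30
ES_Staging deploy = max(EF_Frontend dev=24, EF_Unit tests=30) = 30; EF_Staging deploy = 30+14 = 44
ES_Load testing = max(EF_Backend dev=11, EF_Integration tests=21, EF_Code review=33, EF_Security audit=30, EF_Staging deploy=44) = 44; EF_Load testing = 44+11 = 55
Expected project duration μ = 55 days. Critical path: API spec → Unit tests → Staging deploy → Load testing.

Variance along critical path = 13.444 + 0.111 + 0.111 + 4.000 = 17.667; σ = √17.667 = 4.203 days.
Z = (60 − 55) / 4.203 = 1.190
P(T ≤ 60) = Φ(1.190) ≈ 0.883

0.883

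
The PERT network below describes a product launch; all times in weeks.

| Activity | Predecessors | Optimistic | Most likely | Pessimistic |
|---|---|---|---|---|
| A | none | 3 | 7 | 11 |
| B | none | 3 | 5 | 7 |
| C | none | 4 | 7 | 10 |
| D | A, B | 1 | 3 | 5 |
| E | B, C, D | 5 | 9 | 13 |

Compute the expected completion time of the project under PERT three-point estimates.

te_A = (3 + 4·7 + 11)/6 = 42/6 = 7
te_B = (3 + 4·5 + 7)/6 = 30/6 = 5
te_C = (4 + 4·7 + 10)/6 = 42/6 = 7
te_D = (1 + 4·3 + 5)/6 = 18/6 = 3
te_E = (5 + 4·9 + 13)/6 = 54/6 = 9

Forward pass:
ES_A = 0; EF_A = 7
ES_B = 0; EF_B = 5
ES_C = 0; EF_C = 7
ES_D = max(EF_A=7, EF_B=5) = 7; EF_D = 7+3 = 10
ES_E = max(EF_B=5, EF_C=7, EF_D=10) = 10; EF_E = 10+9 = 19
Expected project duration μ = 19 weeks. Critical path: A → D → E.

19 weeks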